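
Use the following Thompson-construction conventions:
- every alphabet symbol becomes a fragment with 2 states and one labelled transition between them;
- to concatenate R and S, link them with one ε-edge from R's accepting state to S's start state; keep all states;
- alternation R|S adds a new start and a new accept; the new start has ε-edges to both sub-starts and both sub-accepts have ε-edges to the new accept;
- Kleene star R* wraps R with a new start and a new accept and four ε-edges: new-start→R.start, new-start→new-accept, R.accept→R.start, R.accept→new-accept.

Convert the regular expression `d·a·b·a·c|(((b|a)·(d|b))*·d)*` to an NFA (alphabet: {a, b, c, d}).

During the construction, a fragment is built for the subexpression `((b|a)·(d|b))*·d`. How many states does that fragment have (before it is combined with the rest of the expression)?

16

Fragment for `((b|a)·(d|b))*·d`:
Each of the 5 symbol leaves contributes a 2-state fragment.
  b|a : 6 states
  d|b : 6 states
  (b|a)·(d|b) : 12 states
  ((b|a)·(d|b))* : 14 states
  ((b|a)·(d|b))*·d : 16 states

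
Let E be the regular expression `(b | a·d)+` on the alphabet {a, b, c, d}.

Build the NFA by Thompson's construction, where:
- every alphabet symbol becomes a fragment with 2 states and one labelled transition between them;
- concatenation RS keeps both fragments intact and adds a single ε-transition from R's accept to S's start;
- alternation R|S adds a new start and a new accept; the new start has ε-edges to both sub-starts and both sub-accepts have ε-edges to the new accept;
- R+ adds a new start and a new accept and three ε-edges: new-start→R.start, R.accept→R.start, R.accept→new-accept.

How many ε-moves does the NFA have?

8

Per subexpression:
Each of the 3 symbol leaves contributes 0 ε-transitions.
  a·d = 1 ε-transition
  b | a·d = 5 ε-transitions
  (b | a·d)+ = 8 ε-transitions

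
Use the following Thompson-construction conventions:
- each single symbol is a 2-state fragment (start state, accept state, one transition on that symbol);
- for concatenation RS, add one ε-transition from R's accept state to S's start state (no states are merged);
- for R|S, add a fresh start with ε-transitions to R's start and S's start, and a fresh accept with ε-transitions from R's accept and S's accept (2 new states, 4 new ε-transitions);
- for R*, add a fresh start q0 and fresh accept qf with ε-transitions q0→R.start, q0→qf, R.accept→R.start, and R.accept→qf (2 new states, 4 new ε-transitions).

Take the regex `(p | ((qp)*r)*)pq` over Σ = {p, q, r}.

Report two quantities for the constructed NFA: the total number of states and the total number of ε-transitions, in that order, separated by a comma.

18, 16

Bottom-up over the parse tree:
Each of the 6 symbol leaves contributes 2 states and 0 ε-transitions.
  qp → 4 states, 1 ε-transition
  (qp)* → 6 states, 5 ε-transitions
  (qp)*r → 8 states, 6 ε-transitions
  ((qp)*r)* → 10 states, 10 ε-transitions
  p | ((qp)*r)* → 14 states, 14 ε-transitions
  (p | ((qp)*r)*)pq → 18 states, 16 ε-transitions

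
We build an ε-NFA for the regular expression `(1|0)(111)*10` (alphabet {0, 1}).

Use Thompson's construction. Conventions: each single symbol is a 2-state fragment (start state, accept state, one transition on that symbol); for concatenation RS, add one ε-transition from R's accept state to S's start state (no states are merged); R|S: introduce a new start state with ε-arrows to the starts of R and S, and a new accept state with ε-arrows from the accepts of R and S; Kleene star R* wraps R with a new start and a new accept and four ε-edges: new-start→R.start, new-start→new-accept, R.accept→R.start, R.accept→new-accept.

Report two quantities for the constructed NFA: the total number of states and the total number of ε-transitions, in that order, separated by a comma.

18, 13

By structural recursion:
Each of the 7 symbol leaves contributes 2 states and 0 ε-transitions.
  1|0 : 6 states, 4 ε-transitions
  111 : 6 states, 2 ε-transitions
  (111)* : 8 states, 6 ε-transitions
  (1|0)(111)*10 : 18 states, 13 ε-transitions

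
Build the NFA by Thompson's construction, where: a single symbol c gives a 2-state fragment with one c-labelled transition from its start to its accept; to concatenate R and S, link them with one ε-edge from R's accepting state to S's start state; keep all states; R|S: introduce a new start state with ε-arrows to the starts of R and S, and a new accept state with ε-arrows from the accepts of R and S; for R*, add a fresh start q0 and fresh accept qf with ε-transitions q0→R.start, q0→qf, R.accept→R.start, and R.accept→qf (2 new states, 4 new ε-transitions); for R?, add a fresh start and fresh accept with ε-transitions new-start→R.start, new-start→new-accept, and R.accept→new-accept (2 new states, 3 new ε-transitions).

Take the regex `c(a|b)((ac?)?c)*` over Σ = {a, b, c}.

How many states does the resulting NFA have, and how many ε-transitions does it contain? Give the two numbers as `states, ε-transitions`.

20, 18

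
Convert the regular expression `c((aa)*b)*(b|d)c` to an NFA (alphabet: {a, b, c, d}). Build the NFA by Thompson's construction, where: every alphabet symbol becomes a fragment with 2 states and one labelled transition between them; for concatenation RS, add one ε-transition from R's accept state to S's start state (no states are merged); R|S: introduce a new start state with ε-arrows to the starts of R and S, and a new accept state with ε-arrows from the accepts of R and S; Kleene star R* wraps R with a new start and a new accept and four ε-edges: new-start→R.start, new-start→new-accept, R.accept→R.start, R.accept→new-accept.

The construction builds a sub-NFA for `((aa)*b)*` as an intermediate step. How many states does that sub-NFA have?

Fragment for `((aa)*b)*`:
Each of the 3 symbol leaves contributes a 2-state fragment.
  aa = 4 states
  (aa)* = 6 states
  (aa)*b = 8 states
  ((aa)*b)* = 10 states

10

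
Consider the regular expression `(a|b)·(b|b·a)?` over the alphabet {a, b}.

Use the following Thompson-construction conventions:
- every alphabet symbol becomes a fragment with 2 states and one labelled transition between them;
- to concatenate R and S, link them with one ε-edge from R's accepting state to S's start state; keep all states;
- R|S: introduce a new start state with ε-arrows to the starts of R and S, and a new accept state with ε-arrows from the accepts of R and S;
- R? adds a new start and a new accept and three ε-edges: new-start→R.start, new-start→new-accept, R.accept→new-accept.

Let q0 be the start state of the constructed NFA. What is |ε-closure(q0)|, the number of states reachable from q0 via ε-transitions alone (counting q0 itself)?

3

Compute the ε-closure size of each fragment's start state recursively; a symbol fragment's start has no outgoing ε-edge, so its closure is just itself (size 1).
  a|b → C = 1 + 1 + 1 = 3 (the new accept is not ε-reachable since no branch accepts ε)
  b·a → C equals the left operand's closure size = 1 (its accept is not ε-reachable, so the closure stops there)
  b|b·a → new start ε-reaches every alternative's start; none of them accept ε, so the new accept is not reached: C = 1 + 1 + 1 = 3
  (b|b·a)? → new start has ε-edges to the inner start and to the new accept, so C = 2 + 3 = 5
  (a|b)·(b|b·a)? → C equals the left operand's closure size = 3 (its accept is not ε-reachable, so the closure stops there)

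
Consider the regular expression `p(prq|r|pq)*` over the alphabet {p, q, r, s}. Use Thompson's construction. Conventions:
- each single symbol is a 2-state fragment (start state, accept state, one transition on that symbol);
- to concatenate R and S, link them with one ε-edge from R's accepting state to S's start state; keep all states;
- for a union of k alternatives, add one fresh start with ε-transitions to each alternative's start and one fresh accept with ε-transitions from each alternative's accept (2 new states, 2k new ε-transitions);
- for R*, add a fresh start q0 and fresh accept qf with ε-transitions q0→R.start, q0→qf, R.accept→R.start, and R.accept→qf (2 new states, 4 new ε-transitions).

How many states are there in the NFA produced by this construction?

Recursing over subexpressions:
Each of the 7 symbol leaves contributes a 2-state fragment.
  prq — 6 states
  pq — 4 states
  prq|r|pq — 14 states
  (prq|r|pq)* — 16 states
  p(prq|r|pq)* — 18 states

18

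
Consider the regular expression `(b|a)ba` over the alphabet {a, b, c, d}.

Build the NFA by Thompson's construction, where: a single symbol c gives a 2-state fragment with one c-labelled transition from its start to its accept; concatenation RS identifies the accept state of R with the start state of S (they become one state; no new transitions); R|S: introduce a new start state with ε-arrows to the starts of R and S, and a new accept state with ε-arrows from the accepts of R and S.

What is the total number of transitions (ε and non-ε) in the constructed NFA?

8

Recursing over subexpressions:
Each of the 4 symbol leaves contributes 1 transition (1 symbol, 0 ε).
  b|a : 6 transitions (2 symbol, 4 ε)
  (b|a)ba : 8 transitions (4 symbol, 4 ε)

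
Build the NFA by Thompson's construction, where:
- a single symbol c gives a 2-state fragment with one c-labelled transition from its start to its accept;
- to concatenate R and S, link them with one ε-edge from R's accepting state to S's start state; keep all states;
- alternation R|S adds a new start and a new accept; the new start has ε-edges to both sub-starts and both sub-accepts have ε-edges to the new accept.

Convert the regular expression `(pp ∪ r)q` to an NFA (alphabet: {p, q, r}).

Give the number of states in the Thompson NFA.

10

Bottom-up over the parse tree:
Each of the 4 symbol leaves contributes a 2-state fragment.
  pp → 4 states
  pp ∪ r → 8 states
  (pp ∪ r)q → 10 states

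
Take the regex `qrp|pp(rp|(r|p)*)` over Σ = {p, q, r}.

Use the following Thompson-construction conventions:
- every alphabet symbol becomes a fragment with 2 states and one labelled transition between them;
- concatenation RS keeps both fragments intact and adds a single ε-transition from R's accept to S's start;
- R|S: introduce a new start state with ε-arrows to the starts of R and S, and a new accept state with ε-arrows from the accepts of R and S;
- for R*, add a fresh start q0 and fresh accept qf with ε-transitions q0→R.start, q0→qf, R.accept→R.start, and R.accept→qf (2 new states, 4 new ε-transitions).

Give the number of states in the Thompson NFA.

Recursing over subexpressions:
Each of the 9 symbol leaves contributes a 2-state fragment.
  qrp : 6 states
  rp : 4 states
  r|p : 6 states
  (r|p)* : 8 states
  rp|(r|p)* : 14 states
  pp(rp|(r|p)*) : 18 states
  qrp|pp(rp|(r|p)*) : 26 states

26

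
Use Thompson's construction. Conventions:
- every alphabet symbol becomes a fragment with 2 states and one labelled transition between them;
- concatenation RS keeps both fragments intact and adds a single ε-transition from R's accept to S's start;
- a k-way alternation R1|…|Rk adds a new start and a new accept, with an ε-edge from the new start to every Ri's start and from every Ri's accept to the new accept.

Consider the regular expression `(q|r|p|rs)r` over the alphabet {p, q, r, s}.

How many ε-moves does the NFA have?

10

Per subexpression:
Each of the 6 symbol leaves contributes 0 ε-transitions.
  rs = 1 ε-transition
  q|r|p|rs = 9 ε-transitions
  (q|r|p|rs)r = 10 ε-transitions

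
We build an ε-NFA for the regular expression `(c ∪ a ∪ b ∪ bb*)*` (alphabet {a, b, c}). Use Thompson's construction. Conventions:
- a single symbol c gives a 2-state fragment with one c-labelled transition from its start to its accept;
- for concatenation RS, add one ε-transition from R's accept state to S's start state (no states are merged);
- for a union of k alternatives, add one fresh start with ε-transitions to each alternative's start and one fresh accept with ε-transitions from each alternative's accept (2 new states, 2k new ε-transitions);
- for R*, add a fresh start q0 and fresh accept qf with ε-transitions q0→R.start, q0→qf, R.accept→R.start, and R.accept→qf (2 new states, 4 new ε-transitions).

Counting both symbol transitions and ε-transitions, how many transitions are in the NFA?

Per subexpression:
Each of the 5 symbol leaves contributes 1 transition (1 symbol, 0 ε).
  b* = 5 transitions (1 symbol, 4 ε)
  bb* = 7 transitions (2 symbol, 5 ε)
  c ∪ a ∪ b ∪ bb* = 18 transitions (5 symbol, 13 ε)
  (c ∪ a ∪ b ∪ bb*)* = 22 transitions (5 symbol, 17 ε)

22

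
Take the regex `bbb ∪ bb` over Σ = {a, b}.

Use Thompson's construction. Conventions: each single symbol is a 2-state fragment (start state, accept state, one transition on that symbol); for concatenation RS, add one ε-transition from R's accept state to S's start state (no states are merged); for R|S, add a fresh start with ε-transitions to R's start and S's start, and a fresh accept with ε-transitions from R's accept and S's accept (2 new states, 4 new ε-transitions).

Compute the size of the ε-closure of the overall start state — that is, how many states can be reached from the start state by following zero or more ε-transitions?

3

Work bottom-up. For each fragment F, track |ε-closure(F.start)| and whether F's accept lies in that closure (i.e. whether F accepts ε). A single-symbol fragment has closure size 1 and does not accept ε.
  bbb — |ε-closure| equals the left operand's closure size = 1 (its accept is not ε-reachable, so the closure stops there)
  bb — |ε-closure| equals the left operand's closure size = 1 (its accept is not ε-reachable, so the closure stops there)
  bbb ∪ bb — |ε-closure| = 1 + 1 + 1 = 3 (the new accept is not ε-reachable since no branch accepts ε)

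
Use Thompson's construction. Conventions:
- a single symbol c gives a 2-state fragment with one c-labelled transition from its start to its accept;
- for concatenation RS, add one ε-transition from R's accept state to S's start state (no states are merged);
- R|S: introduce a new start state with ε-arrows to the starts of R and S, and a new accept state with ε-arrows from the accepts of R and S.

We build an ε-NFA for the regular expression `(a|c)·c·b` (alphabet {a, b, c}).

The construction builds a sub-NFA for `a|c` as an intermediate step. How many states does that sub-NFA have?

Fragment for `a|c`:
Each of the 2 symbol leaves contributes a 2-state fragment.
  a|c : 6 states

6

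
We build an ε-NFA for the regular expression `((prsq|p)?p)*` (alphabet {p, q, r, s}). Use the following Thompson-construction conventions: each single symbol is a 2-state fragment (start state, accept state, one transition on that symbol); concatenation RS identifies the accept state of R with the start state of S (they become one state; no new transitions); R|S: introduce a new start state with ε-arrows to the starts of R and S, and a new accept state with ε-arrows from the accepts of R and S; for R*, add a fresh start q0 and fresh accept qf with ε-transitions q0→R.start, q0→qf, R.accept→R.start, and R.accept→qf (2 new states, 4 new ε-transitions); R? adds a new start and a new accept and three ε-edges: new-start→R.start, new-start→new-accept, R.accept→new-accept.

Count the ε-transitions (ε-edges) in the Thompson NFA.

11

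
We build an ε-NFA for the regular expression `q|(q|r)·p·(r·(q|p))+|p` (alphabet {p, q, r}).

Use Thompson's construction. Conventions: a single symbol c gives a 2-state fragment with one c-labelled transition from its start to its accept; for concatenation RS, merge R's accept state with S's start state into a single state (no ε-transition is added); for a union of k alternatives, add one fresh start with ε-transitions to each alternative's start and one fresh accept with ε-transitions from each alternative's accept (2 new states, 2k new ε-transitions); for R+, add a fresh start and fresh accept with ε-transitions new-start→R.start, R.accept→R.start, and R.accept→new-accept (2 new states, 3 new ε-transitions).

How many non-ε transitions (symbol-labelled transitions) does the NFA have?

8

Per subexpression:
Each of the 8 symbol leaves contributes exactly 1 symbol transition.
  q|r → 2 symbol transitions
  q|p → 2 symbol transitions
  r·(q|p) → 3 symbol transitions
  (r·(q|p))+ → 3 symbol transitions
  (q|r)·p·(r·(q|p))+ → 6 symbol transitions
  q|(q|r)·p·(r·(q|p))+|p → 8 symbol transitions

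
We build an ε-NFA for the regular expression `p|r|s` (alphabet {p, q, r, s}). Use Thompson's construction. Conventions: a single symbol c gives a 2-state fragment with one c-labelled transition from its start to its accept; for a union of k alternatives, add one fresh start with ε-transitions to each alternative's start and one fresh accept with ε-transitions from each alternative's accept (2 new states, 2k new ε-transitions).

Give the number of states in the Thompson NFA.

8

Bottom-up over the parse tree:
Each of the 3 symbol leaves contributes a 2-state fragment.
  p|r|s → 8 states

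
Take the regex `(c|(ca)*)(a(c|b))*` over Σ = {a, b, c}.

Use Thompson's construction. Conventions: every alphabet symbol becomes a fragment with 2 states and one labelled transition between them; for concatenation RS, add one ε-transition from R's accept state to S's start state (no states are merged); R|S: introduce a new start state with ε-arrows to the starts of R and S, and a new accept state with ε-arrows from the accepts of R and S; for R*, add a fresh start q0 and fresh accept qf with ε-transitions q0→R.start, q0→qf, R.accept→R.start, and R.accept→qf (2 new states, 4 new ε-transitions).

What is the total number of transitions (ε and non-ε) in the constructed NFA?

25

Bottom-up over the parse tree:
Each of the 6 symbol leaves contributes 1 transition (1 symbol, 0 ε).
  ca → 3 transitions (2 symbol, 1 ε)
  (ca)* → 7 transitions (2 symbol, 5 ε)
  c|(ca)* → 12 transitions (3 symbol, 9 ε)
  c|b → 6 transitions (2 symbol, 4 ε)
  a(c|b) → 8 transitions (3 symbol, 5 ε)
  (a(c|b))* → 12 transitions (3 symbol, 9 ε)
  (c|(ca)*)(a(c|b))* → 25 transitions (6 symbol, 19 ε)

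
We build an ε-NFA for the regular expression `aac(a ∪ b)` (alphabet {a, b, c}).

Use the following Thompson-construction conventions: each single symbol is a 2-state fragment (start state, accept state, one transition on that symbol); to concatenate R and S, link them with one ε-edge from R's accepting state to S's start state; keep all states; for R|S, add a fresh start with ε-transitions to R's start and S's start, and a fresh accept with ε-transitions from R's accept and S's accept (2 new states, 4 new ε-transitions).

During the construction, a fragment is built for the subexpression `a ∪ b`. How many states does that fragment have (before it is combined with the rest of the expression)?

Fragment for `a ∪ b`:
Each of the 2 symbol leaves contributes a 2-state fragment.
  a ∪ b = 6 states

6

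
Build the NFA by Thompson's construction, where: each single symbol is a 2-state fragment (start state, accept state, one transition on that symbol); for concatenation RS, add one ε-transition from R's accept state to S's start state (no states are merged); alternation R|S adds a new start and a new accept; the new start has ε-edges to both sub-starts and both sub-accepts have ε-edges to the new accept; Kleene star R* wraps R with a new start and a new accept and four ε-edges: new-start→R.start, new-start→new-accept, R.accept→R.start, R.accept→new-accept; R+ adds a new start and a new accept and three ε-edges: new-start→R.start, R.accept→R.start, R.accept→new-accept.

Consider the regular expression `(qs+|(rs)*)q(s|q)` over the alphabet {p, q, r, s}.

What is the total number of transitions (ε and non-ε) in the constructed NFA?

Bottom-up over the parse tree:
Each of the 7 symbol leaves contributes 1 transition (1 symbol, 0 ε).
  s+ : 4 transitions (1 symbol, 3 ε)
  qs+ : 6 transitions (2 symbol, 4 ε)
  rs : 3 transitions (2 symbol, 1 ε)
  (rs)* : 7 transitions (2 symbol, 5 ε)
  qs+|(rs)* : 17 transitions (4 symbol, 13 ε)
  s|q : 6 transitions (2 symbol, 4 ε)
  (qs+|(rs)*)q(s|q) : 26 transitions (7 symbol, 19 ε)

26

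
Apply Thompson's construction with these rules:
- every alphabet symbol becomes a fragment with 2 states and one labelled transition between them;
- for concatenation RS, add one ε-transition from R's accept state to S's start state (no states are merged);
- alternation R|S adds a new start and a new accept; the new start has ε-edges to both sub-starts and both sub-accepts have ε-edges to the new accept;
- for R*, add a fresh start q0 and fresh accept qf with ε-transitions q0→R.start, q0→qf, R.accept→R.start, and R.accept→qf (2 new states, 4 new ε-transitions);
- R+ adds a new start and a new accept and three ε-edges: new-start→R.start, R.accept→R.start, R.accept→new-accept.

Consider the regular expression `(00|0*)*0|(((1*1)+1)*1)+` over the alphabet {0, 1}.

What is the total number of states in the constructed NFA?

Recursing over subexpressions:
Each of the 8 symbol leaves contributes a 2-state fragment.
  00 — 4 states
  0* — 4 states
  00|0* — 10 states
  (00|0*)* — 12 states
  (00|0*)*0 — 14 states
  1* — 4 states
  1*1 — 6 states
  (1*1)+ — 8 states
  (1*1)+1 — 10 states
  ((1*1)+1)* — 12 states
  ((1*1)+1)*1 — 14 states
  (((1*1)+1)*1)+ — 16 states
  (00|0*)*0|(((1*1)+1)*1)+ — 32 states

32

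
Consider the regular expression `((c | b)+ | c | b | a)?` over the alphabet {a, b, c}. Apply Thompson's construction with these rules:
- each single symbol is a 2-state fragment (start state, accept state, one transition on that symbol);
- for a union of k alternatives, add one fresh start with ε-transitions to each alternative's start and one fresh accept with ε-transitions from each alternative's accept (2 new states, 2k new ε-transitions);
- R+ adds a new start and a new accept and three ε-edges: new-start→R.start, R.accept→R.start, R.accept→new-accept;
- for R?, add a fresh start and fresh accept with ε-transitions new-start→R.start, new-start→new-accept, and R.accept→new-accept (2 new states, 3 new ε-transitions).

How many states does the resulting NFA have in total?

18

By structural recursion:
Each of the 5 symbol leaves contributes a 2-state fragment.
  c | b → 6 states
  (c | b)+ → 8 states
  (c | b)+ | c | b | a → 16 states
  ((c | b)+ | c | b | a)? → 18 states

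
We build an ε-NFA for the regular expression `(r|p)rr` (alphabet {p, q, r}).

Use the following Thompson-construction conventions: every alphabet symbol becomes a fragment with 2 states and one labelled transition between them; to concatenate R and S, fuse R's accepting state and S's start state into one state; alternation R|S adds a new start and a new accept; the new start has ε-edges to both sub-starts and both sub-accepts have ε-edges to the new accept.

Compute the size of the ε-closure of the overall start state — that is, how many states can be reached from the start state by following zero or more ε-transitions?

Let C(F) = |ε-closure(F.start)| within fragment F, and note whether F accepts ε. Symbol fragments have C = 1 and do not accept ε. Then:
  r|p : |closure| = 1 + 1 + 1 = 3 (the new accept is not ε-reachable since no branch accepts ε)
  (r|p)rr : |closure| equals the left operand's closure size = 3 (its accept is not ε-reachable, so the closure stops there)

3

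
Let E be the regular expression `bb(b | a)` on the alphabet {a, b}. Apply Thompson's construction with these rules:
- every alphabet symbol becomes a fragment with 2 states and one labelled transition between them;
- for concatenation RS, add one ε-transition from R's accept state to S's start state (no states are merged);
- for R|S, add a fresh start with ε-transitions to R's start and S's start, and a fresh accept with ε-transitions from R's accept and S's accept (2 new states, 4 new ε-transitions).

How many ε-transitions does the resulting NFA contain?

6

Per subexpression:
Each of the 4 symbol leaves contributes 0 ε-transitions.
  b | a : 4 ε-transitions
  bb(b | a) : 6 ε-transitions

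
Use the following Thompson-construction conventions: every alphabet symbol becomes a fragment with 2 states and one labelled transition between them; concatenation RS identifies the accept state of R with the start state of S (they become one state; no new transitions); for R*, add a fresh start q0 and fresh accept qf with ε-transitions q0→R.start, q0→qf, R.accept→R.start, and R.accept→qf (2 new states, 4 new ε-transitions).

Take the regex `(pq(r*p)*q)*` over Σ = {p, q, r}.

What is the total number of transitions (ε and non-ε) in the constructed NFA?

17

Recursing over subexpressions:
Each of the 5 symbol leaves contributes 1 transition (1 symbol, 0 ε).
  r* — 5 transitions (1 symbol, 4 ε)
  r*p — 6 transitions (2 symbol, 4 ε)
  (r*p)* — 10 transitions (2 symbol, 8 ε)
  pq(r*p)*q — 13 transitions (5 symbol, 8 ε)
  (pq(r*p)*q)* — 17 transitions (5 symbol, 12 ε)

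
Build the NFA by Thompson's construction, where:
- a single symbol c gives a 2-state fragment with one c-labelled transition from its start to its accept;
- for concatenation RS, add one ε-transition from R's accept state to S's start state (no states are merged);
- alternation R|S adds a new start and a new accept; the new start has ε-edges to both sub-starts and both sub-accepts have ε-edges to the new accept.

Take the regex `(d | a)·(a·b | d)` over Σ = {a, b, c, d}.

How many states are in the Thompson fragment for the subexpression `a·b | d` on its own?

Fragment for `a·b | d`:
Each of the 3 symbol leaves contributes a 2-state fragment.
  a·b : 4 states
  a·b | d : 8 states

8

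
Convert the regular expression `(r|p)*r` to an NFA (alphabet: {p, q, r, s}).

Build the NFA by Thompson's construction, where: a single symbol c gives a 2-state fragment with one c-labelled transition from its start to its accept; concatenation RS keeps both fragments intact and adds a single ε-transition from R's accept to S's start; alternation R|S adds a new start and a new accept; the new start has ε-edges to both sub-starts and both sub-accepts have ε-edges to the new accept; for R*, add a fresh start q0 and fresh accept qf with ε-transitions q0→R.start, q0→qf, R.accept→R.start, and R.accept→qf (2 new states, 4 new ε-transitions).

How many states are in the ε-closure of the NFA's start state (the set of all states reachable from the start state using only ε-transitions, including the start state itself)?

6

Let C(F) = |ε-closure(F.start)| within fragment F, and note whether F accepts ε. Symbol fragments have C = 1 and do not accept ε. Then:
  r|p : new start ε-reaches every alternative's start; none of them accept ε, so the new accept is not reached: |closure| = 1 + 1 + 1 = 3
  (r|p)* : |closure| = 1 (new start) + 3 (body) + 1 (new accept) = 5
  (r|p)*r : |closure| = 5 + 1 = 6 (closure spills across the concat boundary because the left factor accepts ε)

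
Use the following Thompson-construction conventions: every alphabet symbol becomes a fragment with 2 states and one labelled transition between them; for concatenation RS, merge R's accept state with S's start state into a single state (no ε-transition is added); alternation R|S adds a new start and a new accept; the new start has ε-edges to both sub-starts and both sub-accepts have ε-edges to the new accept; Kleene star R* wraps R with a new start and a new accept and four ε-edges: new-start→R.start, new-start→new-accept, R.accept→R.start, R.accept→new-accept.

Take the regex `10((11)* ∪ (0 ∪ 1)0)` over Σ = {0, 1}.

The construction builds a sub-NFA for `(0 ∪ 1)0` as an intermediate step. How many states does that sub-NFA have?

7

Fragment for `(0 ∪ 1)0`:
Each of the 3 symbol leaves contributes a 2-state fragment.
  0 ∪ 1 — 6 states
  (0 ∪ 1)0 — 7 states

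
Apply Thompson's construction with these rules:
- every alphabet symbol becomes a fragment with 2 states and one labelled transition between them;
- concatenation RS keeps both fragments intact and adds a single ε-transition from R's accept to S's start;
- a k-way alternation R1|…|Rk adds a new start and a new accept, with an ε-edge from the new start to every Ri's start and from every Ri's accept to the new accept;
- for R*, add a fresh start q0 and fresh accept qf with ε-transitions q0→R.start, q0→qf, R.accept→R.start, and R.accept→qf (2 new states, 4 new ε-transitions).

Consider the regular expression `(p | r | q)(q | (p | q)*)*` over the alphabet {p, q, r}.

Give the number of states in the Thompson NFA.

22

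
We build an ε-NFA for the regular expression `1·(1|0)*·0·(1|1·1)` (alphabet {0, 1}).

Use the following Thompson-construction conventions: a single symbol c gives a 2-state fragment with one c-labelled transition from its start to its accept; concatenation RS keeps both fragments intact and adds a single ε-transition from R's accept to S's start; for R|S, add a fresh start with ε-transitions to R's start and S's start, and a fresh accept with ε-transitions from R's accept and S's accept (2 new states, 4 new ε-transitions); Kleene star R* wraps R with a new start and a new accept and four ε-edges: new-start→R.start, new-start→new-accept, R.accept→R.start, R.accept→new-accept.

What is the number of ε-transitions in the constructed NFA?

16

Per subexpression:
Each of the 7 symbol leaves contributes 0 ε-transitions.
  1|0 : 4 ε-transitions
  (1|0)* : 8 ε-transitions
  1·1 : 1 ε-transition
  1|1·1 : 5 ε-transitions
  1·(1|0)*·0·(1|1·1) : 16 ε-transitions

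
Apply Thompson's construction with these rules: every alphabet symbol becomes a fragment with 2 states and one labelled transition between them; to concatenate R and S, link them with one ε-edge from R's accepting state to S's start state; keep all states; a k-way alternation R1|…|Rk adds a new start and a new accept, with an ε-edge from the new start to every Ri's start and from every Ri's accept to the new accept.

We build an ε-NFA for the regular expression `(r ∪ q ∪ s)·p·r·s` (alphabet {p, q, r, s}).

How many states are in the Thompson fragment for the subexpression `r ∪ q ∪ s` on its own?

Fragment for `r ∪ q ∪ s`:
Each of the 3 symbol leaves contributes a 2-state fragment.
  r ∪ q ∪ s = 8 states

8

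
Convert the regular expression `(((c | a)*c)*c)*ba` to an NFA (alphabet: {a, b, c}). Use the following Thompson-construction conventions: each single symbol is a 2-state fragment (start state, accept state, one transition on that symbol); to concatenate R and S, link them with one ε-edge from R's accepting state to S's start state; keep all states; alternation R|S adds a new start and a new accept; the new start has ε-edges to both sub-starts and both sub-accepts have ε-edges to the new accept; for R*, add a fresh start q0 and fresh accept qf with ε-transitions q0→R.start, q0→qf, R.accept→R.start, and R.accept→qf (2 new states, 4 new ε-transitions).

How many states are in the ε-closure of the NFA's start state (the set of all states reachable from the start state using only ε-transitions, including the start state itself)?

12

Compute the ε-closure size of each fragment's start state recursively; a symbol fragment's start has no outgoing ε-edge, so its closure is just itself (size 1).
  c | a → |ε-closure| = 1 + 1 + 1 = 3 (the new accept is not ε-reachable since no branch accepts ε)
  (c | a)* → |ε-closure| = 1 (new start) + 3 (body) + 1 (new accept) = 5
  (c | a)*c → the left operand accepts ε, so the closure extends into the next operand (via the concat ε-link); |ε-closure| = 5 + 1 = 6
  ((c | a)*c)* → the star's fresh start ε-reaches both the body's start and the fresh accept: |ε-closure| = 2 + 6 = 8
  ((c | a)*c)*c → |ε-closure| = 8 + 1 = 9 (closure spills across the concat boundary because the left factor accepts ε)
  (((c | a)*c)*c)* → |ε-closure| = 1 (new start) + 9 (body) + 1 (new accept) = 11
  (((c | a)*c)*c)*ba → |ε-closure| = 11 + 1 = 12 (closure spills across the concat boundary because the left factor accepts ε)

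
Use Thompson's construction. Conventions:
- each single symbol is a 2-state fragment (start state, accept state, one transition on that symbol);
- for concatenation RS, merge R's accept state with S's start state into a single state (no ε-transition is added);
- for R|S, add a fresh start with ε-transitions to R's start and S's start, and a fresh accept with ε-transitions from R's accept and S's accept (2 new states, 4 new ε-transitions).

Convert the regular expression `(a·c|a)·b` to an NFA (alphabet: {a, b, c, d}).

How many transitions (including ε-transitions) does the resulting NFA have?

8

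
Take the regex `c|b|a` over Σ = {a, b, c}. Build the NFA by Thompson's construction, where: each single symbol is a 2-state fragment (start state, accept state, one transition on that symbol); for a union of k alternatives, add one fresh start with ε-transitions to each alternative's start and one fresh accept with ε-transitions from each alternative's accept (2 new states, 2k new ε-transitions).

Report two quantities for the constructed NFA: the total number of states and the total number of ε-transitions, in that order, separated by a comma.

8, 6

By structural recursion:
Each of the 3 symbol leaves contributes 2 states and 0 ε-transitions.
  c|b|a → 8 states, 6 ε-transitions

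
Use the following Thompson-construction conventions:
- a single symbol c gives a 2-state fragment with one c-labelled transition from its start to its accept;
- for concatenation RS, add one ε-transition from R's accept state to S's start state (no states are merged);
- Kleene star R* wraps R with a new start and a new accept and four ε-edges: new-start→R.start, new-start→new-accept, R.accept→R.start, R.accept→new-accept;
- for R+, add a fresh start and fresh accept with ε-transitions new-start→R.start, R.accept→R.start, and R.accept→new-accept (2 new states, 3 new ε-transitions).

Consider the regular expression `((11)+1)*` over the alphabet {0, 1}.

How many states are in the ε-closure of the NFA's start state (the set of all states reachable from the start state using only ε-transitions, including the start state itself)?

4

Compute the ε-closure size of each fragment's start state recursively; a symbol fragment's start has no outgoing ε-edge, so its closure is just itself (size 1).
  11 : same as the first factor's closure: |ε-closure| = 1
  (11)+ : |ε-closure| = 1 + 1 = 2 (the body doesn't accept ε, so the new accept is not reached)
  (11)+1 : |ε-closure| equals the left operand's closure size = 2 (its accept is not ε-reachable, so the closure stops there)
  ((11)+1)* : |ε-closure| = 1 (new start) + 2 (body) + 1 (new accept) = 4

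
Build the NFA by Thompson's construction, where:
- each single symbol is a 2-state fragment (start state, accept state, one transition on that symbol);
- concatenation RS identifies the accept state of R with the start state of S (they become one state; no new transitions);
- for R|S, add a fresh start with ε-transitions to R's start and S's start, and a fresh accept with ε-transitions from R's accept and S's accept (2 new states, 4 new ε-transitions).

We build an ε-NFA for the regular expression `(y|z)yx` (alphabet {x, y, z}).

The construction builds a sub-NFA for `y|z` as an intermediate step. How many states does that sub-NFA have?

6

Fragment for `y|z`:
Each of the 2 symbol leaves contributes a 2-state fragment.
  y|z → 6 states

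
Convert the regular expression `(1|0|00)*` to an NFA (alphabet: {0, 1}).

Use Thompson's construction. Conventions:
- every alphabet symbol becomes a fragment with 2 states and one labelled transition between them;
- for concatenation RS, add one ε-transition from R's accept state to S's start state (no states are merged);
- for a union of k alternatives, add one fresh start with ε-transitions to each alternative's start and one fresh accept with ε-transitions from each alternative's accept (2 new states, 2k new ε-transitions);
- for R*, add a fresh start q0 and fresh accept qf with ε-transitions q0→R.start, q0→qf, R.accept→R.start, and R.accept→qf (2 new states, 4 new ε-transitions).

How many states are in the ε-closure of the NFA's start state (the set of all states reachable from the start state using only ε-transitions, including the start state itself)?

Let C(F) = |ε-closure(F.start)| within fragment F, and note whether F accepts ε. Symbol fragments have C = 1 and do not accept ε. Then:
  00 → |closure| equals the left operand's closure size = 1 (its accept is not ε-reachable, so the closure stops there)
  1|0|00 → new start ε-reaches every alternative's start; none of them accept ε, so the new accept is not reached: |closure| = 1 + 1 + 1 + 1 = 4
  (1|0|00)* → |closure| = 1 (new start) + 4 (body) + 1 (new accept) = 6

6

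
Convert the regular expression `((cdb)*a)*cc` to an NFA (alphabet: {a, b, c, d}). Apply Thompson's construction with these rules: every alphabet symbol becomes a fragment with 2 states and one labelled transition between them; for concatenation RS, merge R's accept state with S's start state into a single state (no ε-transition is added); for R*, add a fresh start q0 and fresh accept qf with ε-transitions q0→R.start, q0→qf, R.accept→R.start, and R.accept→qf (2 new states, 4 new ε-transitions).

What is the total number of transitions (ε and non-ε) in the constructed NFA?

Bottom-up over the parse tree:
Each of the 6 symbol leaves contributes 1 transition (1 symbol, 0 ε).
  cdb = 3 transitions (3 symbol, 0 ε)
  (cdb)* = 7 transitions (3 symbol, 4 ε)
  (cdb)*a = 8 transitions (4 symbol, 4 ε)
  ((cdb)*a)* = 12 transitions (4 symbol, 8 ε)
  ((cdb)*a)*cc = 14 transitions (6 symbol, 8 ε)

14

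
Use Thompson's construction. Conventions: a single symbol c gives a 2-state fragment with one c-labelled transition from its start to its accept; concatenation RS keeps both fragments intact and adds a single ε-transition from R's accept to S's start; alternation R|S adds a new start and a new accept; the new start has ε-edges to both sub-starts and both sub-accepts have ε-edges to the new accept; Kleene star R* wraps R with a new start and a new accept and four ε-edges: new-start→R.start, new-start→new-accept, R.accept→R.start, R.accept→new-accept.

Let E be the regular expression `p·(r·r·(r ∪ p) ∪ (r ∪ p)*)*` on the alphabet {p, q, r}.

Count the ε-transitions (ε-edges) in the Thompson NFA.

Building bottom-up:
Each of the 7 symbol leaves contributes 0 ε-transitions.
  r ∪ p — 4 ε-transitions
  r·r·(r ∪ p) — 6 ε-transitions
  r ∪ p — 4 ε-transitions
  (r ∪ p)* — 8 ε-transitions
  r·r·(r ∪ p) ∪ (r ∪ p)* — 18 ε-transitions
  (r·r·(r ∪ p) ∪ (r ∪ p)*)* — 22 ε-transitions
  p·(r·r·(r ∪ p) ∪ (r ∪ p)*)* — 23 ε-transitions

23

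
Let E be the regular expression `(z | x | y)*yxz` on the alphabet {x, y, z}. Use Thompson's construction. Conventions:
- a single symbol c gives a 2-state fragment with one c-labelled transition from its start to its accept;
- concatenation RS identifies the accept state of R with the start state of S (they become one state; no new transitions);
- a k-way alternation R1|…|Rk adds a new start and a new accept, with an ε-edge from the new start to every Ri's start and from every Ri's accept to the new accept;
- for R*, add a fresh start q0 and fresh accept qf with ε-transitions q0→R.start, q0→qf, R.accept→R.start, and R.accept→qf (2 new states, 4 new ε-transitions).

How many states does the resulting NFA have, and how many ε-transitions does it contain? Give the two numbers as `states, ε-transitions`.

13, 10

Bottom-up over the parse tree:
Each of the 6 symbol leaves contributes 2 states and 0 ε-transitions.
  z | x | y → 8 states, 6 ε-transitions
  (z | x | y)* → 10 states, 10 ε-transitions
  (z | x | y)*yxz → 13 states, 10 ε-transitions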